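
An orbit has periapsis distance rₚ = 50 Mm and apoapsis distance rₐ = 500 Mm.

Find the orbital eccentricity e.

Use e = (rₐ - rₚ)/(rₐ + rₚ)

Convert to SI: rₚ = 50 Mm = 5e+07 m; rₐ = 500 Mm = 5e+08 m.
e = (rₐ − rₚ) / (rₐ + rₚ).
e = (5e+08 − 5e+07) / (5e+08 + 5e+07) = 4.5e+08 / 5.5e+08 ≈ 0.8182.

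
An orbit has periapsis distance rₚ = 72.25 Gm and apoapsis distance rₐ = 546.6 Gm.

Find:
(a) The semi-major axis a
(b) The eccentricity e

Convert to SI: rₚ = 72.25 Gm = 7.225e+10 m; rₐ = 546.6 Gm = 5.466e+11 m.
(a) a = (rₚ + rₐ) / 2 = (7.225e+10 + 5.466e+11) / 2 ≈ 3.094e+11 m = 309.4 Gm.
(b) e = (rₐ − rₚ) / (rₐ + rₚ) = (5.466e+11 − 7.225e+10) / (5.466e+11 + 7.225e+10) ≈ 0.7665.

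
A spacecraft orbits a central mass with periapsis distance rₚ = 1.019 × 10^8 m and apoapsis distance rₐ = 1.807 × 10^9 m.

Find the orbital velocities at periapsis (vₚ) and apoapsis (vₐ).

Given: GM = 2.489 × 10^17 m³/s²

Use the vis-viva equation v² = GM(2/r − 1/a) with a = (rₚ + rₐ)/2 = (1.019e+08 + 1.807e+09)/2 = 9.5445e+08 m.
vₚ = √(GM · (2/rₚ − 1/a)) = √(2.489e+17 · (2/1.019e+08 − 1/9.5445e+08)) m/s ≈ 6.8e+04 m/s = 68 km/s.
vₐ = √(GM · (2/rₐ − 1/a)) = √(2.489e+17 · (2/1.807e+09 − 1/9.5445e+08)) m/s ≈ 3835 m/s = 3.835 km/s.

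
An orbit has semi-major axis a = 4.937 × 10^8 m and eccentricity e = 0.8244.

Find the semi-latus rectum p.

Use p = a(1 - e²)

p = a (1 − e²).
p = 4.937e+08 · (1 − (0.8244)²) = 4.937e+08 · 0.320365 ≈ 1.582e+08 m = 1.582 × 10^8 m.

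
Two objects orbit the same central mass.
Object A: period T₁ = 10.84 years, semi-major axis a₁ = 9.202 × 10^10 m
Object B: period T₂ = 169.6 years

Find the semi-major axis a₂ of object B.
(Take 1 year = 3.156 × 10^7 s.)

Convert to SI: T₁ = 10.84 years = 3.4211e+08 s; T₂ = 169.6 years = 5.35258e+09 s.
Kepler's third law: (T₁/T₂)² = (a₁/a₂)³ ⇒ a₂ = a₁ · (T₂/T₁)^(2/3).
T₂/T₁ = 5.35258e+09 / 3.4211e+08 = 15.6458.
a₂ = 9.202e+10 · (15.6458)^(2/3) m ≈ 5.756e+11 m = 5.756 × 10^11 m.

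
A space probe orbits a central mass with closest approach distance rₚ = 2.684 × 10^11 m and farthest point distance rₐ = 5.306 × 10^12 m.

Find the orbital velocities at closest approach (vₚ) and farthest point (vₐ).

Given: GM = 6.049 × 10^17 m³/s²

Use the vis-viva equation v² = GM(2/r − 1/a) with a = (rₚ + rₐ)/2 = (2.684e+11 + 5.306e+12)/2 = 2.7872e+12 m.
vₚ = √(GM · (2/rₚ − 1/a)) = √(6.049e+17 · (2/2.684e+11 − 1/2.7872e+12)) m/s ≈ 2071 m/s = 2.071 km/s.
vₐ = √(GM · (2/rₐ − 1/a)) = √(6.049e+17 · (2/5.306e+12 − 1/2.7872e+12)) m/s ≈ 104.8 m/s = 104.8 m/s.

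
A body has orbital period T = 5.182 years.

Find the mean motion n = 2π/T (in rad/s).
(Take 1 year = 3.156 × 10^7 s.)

Convert to SI: T = 5.182 years = 1.63544e+08 s.
n = 2π / T.
n = 2π / 1.63544e+08 s ≈ 3.842e-08 rad/s.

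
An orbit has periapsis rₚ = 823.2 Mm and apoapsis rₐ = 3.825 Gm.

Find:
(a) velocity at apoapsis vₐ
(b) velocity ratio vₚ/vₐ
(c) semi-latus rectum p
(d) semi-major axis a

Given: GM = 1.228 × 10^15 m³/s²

Convert to SI: rₚ = 823.2 Mm = 8.232e+08 m; rₐ = 3.825 Gm = 3.825e+09 m.
(a) With a = (rₚ + rₐ)/2 = 2.3241e+09 m, vₐ = √(GM (2/rₐ − 1/a)) = √(1.228e+15 · (2/3.825e+09 − 1/2.3241e+09)) m/s ≈ 337.2 m/s
(b) Conservation of angular momentum (rₚvₚ = rₐvₐ) gives vₚ/vₐ = rₐ/rₚ = 3.825e+09/8.232e+08 ≈ 4.647
(c) From a = (rₚ + rₐ)/2 = 2.3241e+09 m and e = (rₐ − rₚ)/(rₐ + rₚ) = 0.645798, p = a(1 − e²) = 2.3241e+09 · (1 − (0.645798)²) ≈ 1.355e+09 m
(d) a = (rₚ + rₐ)/2 = (8.232e+08 + 3.825e+09)/2 ≈ 2.324e+09 m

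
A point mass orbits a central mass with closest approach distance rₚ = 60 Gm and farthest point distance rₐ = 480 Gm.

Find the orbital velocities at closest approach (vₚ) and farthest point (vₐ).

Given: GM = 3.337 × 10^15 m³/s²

Convert to SI: rₚ = 60 Gm = 6e+10 m; rₐ = 480 Gm = 4.8e+11 m.
Use the vis-viva equation v² = GM(2/r − 1/a) with a = (rₚ + rₐ)/2 = (6e+10 + 4.8e+11)/2 = 2.7e+11 m.
vₚ = √(GM · (2/rₚ − 1/a)) = √(3.337e+15 · (2/6e+10 − 1/2.7e+11)) m/s ≈ 314.4 m/s = 314.4 m/s.
vₐ = √(GM · (2/rₐ − 1/a)) = √(3.337e+15 · (2/4.8e+11 − 1/2.7e+11)) m/s ≈ 39.31 m/s = 39.31 m/s.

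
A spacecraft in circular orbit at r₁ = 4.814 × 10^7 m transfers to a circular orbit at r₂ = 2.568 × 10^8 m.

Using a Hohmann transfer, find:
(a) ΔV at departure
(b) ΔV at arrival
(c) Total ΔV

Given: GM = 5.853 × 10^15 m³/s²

Transfer semi-major axis: a_t = (r₁ + r₂)/2 = (4.814e+07 + 2.568e+08)/2 = 1.5247e+08 m.
Circular speeds: v₁ = √(GM/r₁) = 11026.5 m/s, v₂ = √(GM/r₂) = 4774.1 m/s.
Transfer speeds (vis-viva v² = GM(2/r − 1/a_t)): v₁ᵗ = 14310.1 m/s, v₂ᵗ = 2682.58 m/s.
(a) ΔV₁ = |v₁ᵗ − v₁| ≈ 3284 m/s = 3.284 km/s.
(b) ΔV₂ = |v₂ − v₂ᵗ| ≈ 2092 m/s = 2.092 km/s.
(c) ΔV_total = ΔV₁ + ΔV₂ ≈ 5375 m/s = 5.375 km/s.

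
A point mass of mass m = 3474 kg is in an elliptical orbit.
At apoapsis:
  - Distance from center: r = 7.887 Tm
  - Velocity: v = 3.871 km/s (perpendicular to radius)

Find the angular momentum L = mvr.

Convert to SI: r = 7.887 Tm = 7.887e+12 m; v = 3.871 km/s = 3871 m/s.
Since v is perpendicular to r, L = m · v · r.
L = 3474 · 3871 · 7.887e+12 kg·m²/s ≈ 1.061e+20 kg·m²/s.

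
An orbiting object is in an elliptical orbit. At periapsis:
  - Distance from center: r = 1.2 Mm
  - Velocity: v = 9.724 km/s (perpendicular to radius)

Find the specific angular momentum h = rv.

Convert to SI: r = 1.2 Mm = 1.2e+06 m; v = 9.724 km/s = 9724 m/s.
With v perpendicular to r, h = r · v.
h = 1.2e+06 · 9724 m²/s ≈ 1.167e+10 m²/s.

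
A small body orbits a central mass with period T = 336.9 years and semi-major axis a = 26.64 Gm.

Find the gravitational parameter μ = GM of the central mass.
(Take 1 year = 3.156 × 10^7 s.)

Convert to SI: T = 336.9 years = 1.06326e+10 s; a = 26.64 Gm = 2.664e+10 m.
GM = 4π² · a³ / T².
GM = 4π² · (2.664e+10)³ / (1.06326e+10)² m³/s² ≈ 6.602e+12 m³/s² = 6.602 × 10^12 m³/s².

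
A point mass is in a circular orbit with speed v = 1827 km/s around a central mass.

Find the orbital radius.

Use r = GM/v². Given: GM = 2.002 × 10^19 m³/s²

Convert to SI: v = 1827 km/s = 1.827e+06 m/s.
For a circular orbit, v² = GM / r, so r = GM / v².
r = 2.002e+19 / (1.827e+06)² m ≈ 5.998e+06 m = 5.998 Mm.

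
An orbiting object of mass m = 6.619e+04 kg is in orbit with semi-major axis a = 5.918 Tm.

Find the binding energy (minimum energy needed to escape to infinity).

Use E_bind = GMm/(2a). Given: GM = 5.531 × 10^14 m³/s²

Convert to SI: a = 5.918 Tm = 5.918e+12 m.
Total orbital energy is E = −GMm/(2a); binding energy is E_bind = −E = GMm/(2a).
E_bind = 5.531e+14 · 6.619e+04 / (2 · 5.918e+12) J ≈ 3.093e+06 J = 3.093 MJ.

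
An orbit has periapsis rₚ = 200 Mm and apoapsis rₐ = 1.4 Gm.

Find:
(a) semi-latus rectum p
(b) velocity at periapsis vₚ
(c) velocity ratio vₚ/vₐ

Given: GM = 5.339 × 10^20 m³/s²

Convert to SI: rₚ = 200 Mm = 2e+08 m; rₐ = 1.4 Gm = 1.4e+09 m.
(a) From a = (rₚ + rₐ)/2 = 8e+08 m and e = (rₐ − rₚ)/(rₐ + rₚ) = 0.75, p = a(1 − e²) = 8e+08 · (1 − (0.75)²) ≈ 3.5e+08 m
(b) With a = (rₚ + rₐ)/2 = 8e+08 m, vₚ = √(GM (2/rₚ − 1/a)) = √(5.339e+20 · (2/2e+08 − 1/8e+08)) m/s ≈ 2.161e+06 m/s
(c) Conservation of angular momentum (rₚvₚ = rₐvₐ) gives vₚ/vₐ = rₐ/rₚ = 1.4e+09/2e+08 ≈ 7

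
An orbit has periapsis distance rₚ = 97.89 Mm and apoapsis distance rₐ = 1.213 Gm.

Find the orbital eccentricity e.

Convert to SI: rₚ = 97.89 Mm = 9.789e+07 m; rₐ = 1.213 Gm = 1.213e+09 m.
e = (rₐ − rₚ) / (rₐ + rₚ).
e = (1.213e+09 − 9.789e+07) / (1.213e+09 + 9.789e+07) = 1.11511e+09 / 1.31089e+09 ≈ 0.8507.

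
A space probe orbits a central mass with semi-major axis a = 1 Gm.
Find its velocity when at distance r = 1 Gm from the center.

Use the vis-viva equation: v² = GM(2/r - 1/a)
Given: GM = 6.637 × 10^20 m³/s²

Convert to SI: a = 1 Gm = 1e+09 m; r = 1 Gm = 1e+09 m.
Vis-viva: v = √(GM · (2/r − 1/a)).
2/r − 1/a = 2/1e+09 − 1/1e+09 = 1e-09 m⁻¹.
v = √(6.637e+20 · 1e-09) m/s ≈ 8.147e+05 m/s = 814.7 km/s.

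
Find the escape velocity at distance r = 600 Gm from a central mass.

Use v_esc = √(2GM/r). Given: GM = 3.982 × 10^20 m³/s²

Convert to SI: r = 600 Gm = 6e+11 m.
Escape velocity comes from setting total energy to zero: ½v² − GM/r = 0 ⇒ v_esc = √(2GM / r).
v_esc = √(2 · 3.982e+20 / 6e+11) m/s ≈ 3.643e+04 m/s = 36.43 km/s.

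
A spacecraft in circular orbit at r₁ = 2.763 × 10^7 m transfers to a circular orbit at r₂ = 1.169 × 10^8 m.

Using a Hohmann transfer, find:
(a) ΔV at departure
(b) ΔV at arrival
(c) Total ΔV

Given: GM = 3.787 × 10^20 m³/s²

Transfer semi-major axis: a_t = (r₁ + r₂)/2 = (2.763e+07 + 1.169e+08)/2 = 7.2265e+07 m.
Circular speeds: v₁ = √(GM/r₁) = 3.70218e+06 m/s, v₂ = √(GM/r₂) = 1.79987e+06 m/s.
Transfer speeds (vis-viva v² = GM(2/r − 1/a_t)): v₁ᵗ = 4.70869e+06 m/s, v₂ᵗ = 1.11293e+06 m/s.
(a) ΔV₁ = |v₁ᵗ − v₁| ≈ 1.007e+06 m/s = 1007 km/s.
(b) ΔV₂ = |v₂ − v₂ᵗ| ≈ 6.869e+05 m/s = 686.9 km/s.
(c) ΔV_total = ΔV₁ + ΔV₂ ≈ 1.693e+06 m/s = 1693 km/s.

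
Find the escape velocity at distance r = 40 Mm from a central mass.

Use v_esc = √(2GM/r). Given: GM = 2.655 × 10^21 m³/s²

Convert to SI: r = 40 Mm = 4e+07 m.
Escape velocity comes from setting total energy to zero: ½v² − GM/r = 0 ⇒ v_esc = √(2GM / r).
v_esc = √(2 · 2.655e+21 / 4e+07) m/s ≈ 1.152e+07 m/s = 1.152e+04 km/s.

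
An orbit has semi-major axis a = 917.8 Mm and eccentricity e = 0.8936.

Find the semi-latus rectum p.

Convert to SI: a = 917.8 Mm = 9.178e+08 m.
p = a (1 − e²).
p = 9.178e+08 · (1 − (0.8936)²) = 9.178e+08 · 0.201479 ≈ 1.849e+08 m = 184.9 Mm.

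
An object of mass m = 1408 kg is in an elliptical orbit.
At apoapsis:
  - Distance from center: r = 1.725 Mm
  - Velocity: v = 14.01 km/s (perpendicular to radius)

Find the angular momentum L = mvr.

Convert to SI: r = 1.725 Mm = 1.725e+06 m; v = 14.01 km/s = 14010 m/s.
Since v is perpendicular to r, L = m · v · r.
L = 1408 · 14010 · 1.725e+06 kg·m²/s ≈ 3.403e+13 kg·m²/s.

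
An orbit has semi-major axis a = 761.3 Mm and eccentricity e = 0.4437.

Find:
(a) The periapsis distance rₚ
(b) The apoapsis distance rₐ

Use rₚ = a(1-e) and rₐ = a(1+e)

Convert to SI: a = 761.3 Mm = 7.613e+08 m.
(a) rₚ = a(1 − e) = 7.613e+08 · (1 − 0.4437) = 7.613e+08 · 0.5563 ≈ 4.235e+08 m = 423.5 Mm.
(b) rₐ = a(1 + e) = 7.613e+08 · (1 + 0.4437) = 7.613e+08 · 1.4437 ≈ 1.099e+09 m = 1.099 Gm.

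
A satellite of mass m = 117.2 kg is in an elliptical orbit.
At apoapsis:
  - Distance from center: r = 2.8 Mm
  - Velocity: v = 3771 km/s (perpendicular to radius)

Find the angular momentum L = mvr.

Convert to SI: r = 2.8 Mm = 2.8e+06 m; v = 3771 km/s = 3.771e+06 m/s.
Since v is perpendicular to r, L = m · v · r.
L = 117.2 · 3.771e+06 · 2.8e+06 kg·m²/s ≈ 1.237e+15 kg·m²/s.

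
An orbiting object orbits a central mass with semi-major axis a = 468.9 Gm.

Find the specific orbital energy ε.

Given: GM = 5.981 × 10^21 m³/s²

Convert to SI: a = 468.9 Gm = 4.689e+11 m.
ε = −GM / (2a).
ε = −5.981e+21 / (2 · 4.689e+11) J/kg ≈ -6.378e+09 J/kg = -6.378 GJ/kg.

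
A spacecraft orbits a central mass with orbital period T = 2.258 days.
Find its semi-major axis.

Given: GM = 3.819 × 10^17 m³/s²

Convert to SI: T = 2.258 days = 195091 s.
Invert Kepler's third law: a = (GM · T² / (4π²))^(1/3).
Substituting T = 195091 s and GM = 3.819e+17 m³/s²:
a = (3.819e+17 · (195091)² / (4π²))^(1/3) m
a ≈ 7.167e+08 m = 716.7 Mm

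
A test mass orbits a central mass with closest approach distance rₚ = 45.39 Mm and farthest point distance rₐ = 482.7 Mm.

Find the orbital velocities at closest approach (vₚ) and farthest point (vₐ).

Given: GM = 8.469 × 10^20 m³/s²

Convert to SI: rₚ = 45.39 Mm = 4.539e+07 m; rₐ = 482.7 Mm = 4.827e+08 m.
Use the vis-viva equation v² = GM(2/r − 1/a) with a = (rₚ + rₐ)/2 = (4.539e+07 + 4.827e+08)/2 = 2.64045e+08 m.
vₚ = √(GM · (2/rₚ − 1/a)) = √(8.469e+20 · (2/4.539e+07 − 1/2.64045e+08)) m/s ≈ 5.84e+06 m/s = 5840 km/s.
vₐ = √(GM · (2/rₐ − 1/a)) = √(8.469e+20 · (2/4.827e+08 − 1/2.64045e+08)) m/s ≈ 5.492e+05 m/s = 549.2 km/s.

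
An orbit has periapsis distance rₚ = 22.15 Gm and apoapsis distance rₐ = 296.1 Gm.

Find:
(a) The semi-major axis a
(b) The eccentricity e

Convert to SI: rₚ = 22.15 Gm = 2.215e+10 m; rₐ = 296.1 Gm = 2.961e+11 m.
(a) a = (rₚ + rₐ) / 2 = (2.215e+10 + 2.961e+11) / 2 ≈ 1.591e+11 m = 159.1 Gm.
(b) e = (rₐ − rₚ) / (rₐ + rₚ) = (2.961e+11 − 2.215e+10) / (2.961e+11 + 2.215e+10) ≈ 0.8608.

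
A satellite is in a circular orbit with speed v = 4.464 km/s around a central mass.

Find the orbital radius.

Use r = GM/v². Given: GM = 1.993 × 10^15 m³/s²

Convert to SI: v = 4.464 km/s = 4464 m/s.
For a circular orbit, v² = GM / r, so r = GM / v².
r = 1.993e+15 / (4464)² m ≈ 1e+08 m = 100 Mm.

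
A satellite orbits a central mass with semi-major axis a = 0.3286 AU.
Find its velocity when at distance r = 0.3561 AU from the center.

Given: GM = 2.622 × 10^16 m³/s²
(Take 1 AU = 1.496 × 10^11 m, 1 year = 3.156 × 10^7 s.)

Convert to SI: a = 0.3286 AU = 4.91586e+10 m; r = 0.3561 AU = 5.32726e+10 m.
Vis-viva: v = √(GM · (2/r − 1/a)).
2/r − 1/a = 2/5.32726e+10 − 1/4.91586e+10 = 1.72004e-11 m⁻¹.
v = √(2.622e+16 · 1.72004e-11) m/s ≈ 671.6 m/s = 0.1417 AU/year.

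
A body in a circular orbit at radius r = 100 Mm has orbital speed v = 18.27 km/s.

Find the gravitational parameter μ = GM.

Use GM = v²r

Convert to SI: r = 100 Mm = 1e+08 m; v = 18.27 km/s = 18270 m/s.
For a circular orbit v² = GM/r, so GM = v² · r.
GM = (18270)² · 1e+08 m³/s² ≈ 3.338e+16 m³/s² = 3.338 × 10^16 m³/s².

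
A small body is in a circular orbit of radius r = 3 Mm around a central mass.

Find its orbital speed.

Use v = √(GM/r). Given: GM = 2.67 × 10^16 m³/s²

Convert to SI: r = 3 Mm = 3e+06 m.
For a circular orbit, gravity supplies the centripetal force, so v = √(GM / r).
v = √(2.67e+16 / 3e+06) m/s ≈ 9.434e+04 m/s = 94.34 km/s.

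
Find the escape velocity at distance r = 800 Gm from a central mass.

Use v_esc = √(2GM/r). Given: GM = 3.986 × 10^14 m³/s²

Convert to SI: r = 800 Gm = 8e+11 m.
Escape velocity comes from setting total energy to zero: ½v² − GM/r = 0 ⇒ v_esc = √(2GM / r).
v_esc = √(2 · 3.986e+14 / 8e+11) m/s ≈ 31.57 m/s = 31.57 m/s.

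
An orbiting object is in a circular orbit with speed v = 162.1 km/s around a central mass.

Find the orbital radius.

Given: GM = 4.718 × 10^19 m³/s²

Convert to SI: v = 162.1 km/s = 162100 m/s.
For a circular orbit, v² = GM / r, so r = GM / v².
r = 4.718e+19 / (162100)² m ≈ 1.796e+09 m = 1.796 Gm.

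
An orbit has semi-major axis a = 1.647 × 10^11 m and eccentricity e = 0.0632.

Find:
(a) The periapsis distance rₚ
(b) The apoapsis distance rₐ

(a) rₚ = a(1 − e) = 1.647e+11 · (1 − 0.0632) = 1.647e+11 · 0.9368 ≈ 1.543e+11 m = 1.543 × 10^11 m.
(b) rₐ = a(1 + e) = 1.647e+11 · (1 + 0.0632) = 1.647e+11 · 1.0632 ≈ 1.751e+11 m = 1.751 × 10^11 m.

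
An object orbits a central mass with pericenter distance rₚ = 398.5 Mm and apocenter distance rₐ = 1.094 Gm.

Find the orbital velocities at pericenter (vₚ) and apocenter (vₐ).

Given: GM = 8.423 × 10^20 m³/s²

Convert to SI: rₚ = 398.5 Mm = 3.985e+08 m; rₐ = 1.094 Gm = 1.094e+09 m.
Use the vis-viva equation v² = GM(2/r − 1/a) with a = (rₚ + rₐ)/2 = (3.985e+08 + 1.094e+09)/2 = 7.4625e+08 m.
vₚ = √(GM · (2/rₚ − 1/a)) = √(8.423e+20 · (2/3.985e+08 − 1/7.4625e+08)) m/s ≈ 1.76e+06 m/s = 1760 km/s.
vₐ = √(GM · (2/rₐ − 1/a)) = √(8.423e+20 · (2/1.094e+09 − 1/7.4625e+08)) m/s ≈ 6.412e+05 m/s = 641.2 km/s.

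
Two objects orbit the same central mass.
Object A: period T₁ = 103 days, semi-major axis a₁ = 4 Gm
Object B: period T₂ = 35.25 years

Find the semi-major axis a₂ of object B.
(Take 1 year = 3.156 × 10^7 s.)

Convert to SI: T₁ = 103 days = 8.8992e+06 s; a₁ = 4 Gm = 4e+09 m; T₂ = 35.25 years = 1.11249e+09 s.
Kepler's third law: (T₁/T₂)² = (a₁/a₂)³ ⇒ a₂ = a₁ · (T₂/T₁)^(2/3).
T₂/T₁ = 1.11249e+09 / 8.8992e+06 = 125.01.
a₂ = 4e+09 · (125.01)^(2/3) m ≈ 1e+11 m = 100 Gm.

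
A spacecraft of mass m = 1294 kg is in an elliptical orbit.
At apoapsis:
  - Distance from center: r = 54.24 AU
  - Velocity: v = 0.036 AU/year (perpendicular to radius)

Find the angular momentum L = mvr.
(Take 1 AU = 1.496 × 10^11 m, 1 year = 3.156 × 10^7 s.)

Convert to SI: r = 54.24 AU = 8.1143e+12 m; v = 0.036 AU/year = 170.646 m/s.
Since v is perpendicular to r, L = m · v · r.
L = 1294 · 170.646 · 8.1143e+12 kg·m²/s ≈ 1.792e+18 kg·m²/s.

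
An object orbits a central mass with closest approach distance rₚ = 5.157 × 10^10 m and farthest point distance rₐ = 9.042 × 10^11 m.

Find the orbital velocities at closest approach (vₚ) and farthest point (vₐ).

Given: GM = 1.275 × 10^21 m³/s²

Use the vis-viva equation v² = GM(2/r − 1/a) with a = (rₚ + rₐ)/2 = (5.157e+10 + 9.042e+11)/2 = 4.77885e+11 m.
vₚ = √(GM · (2/rₚ − 1/a)) = √(1.275e+21 · (2/5.157e+10 − 1/4.77885e+11)) m/s ≈ 2.163e+05 m/s = 216.3 km/s.
vₐ = √(GM · (2/rₐ − 1/a)) = √(1.275e+21 · (2/9.042e+11 − 1/4.77885e+11)) m/s ≈ 1.234e+04 m/s = 12.34 km/s.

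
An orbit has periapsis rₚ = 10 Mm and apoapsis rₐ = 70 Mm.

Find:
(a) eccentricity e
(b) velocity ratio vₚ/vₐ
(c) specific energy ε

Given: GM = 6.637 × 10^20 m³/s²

Convert to SI: rₚ = 10 Mm = 1e+07 m; rₐ = 70 Mm = 7e+07 m.
(a) e = (rₐ − rₚ)/(rₐ + rₚ) = (7e+07 − 1e+07)/(7e+07 + 1e+07) ≈ 0.75
(b) Conservation of angular momentum (rₚvₚ = rₐvₐ) gives vₚ/vₐ = rₐ/rₚ = 7e+07/1e+07 ≈ 7
(c) With a = (rₚ + rₐ)/2 = 4e+07 m, ε = −GM/(2a) = −6.637e+20/(2 · 4e+07) J/kg ≈ -8.296e+12 J/kg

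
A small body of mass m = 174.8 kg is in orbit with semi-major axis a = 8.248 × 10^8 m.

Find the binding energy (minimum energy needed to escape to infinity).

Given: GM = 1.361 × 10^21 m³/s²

Total orbital energy is E = −GMm/(2a); binding energy is E_bind = −E = GMm/(2a).
E_bind = 1.361e+21 · 174.8 / (2 · 8.248e+08) J ≈ 1.442e+14 J = 144.2 TJ.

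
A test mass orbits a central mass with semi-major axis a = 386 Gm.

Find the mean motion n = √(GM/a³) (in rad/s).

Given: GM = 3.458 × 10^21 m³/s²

Convert to SI: a = 386 Gm = 3.86e+11 m.
n = √(GM / a³).
n = √(3.458e+21 / (3.86e+11)³) rad/s ≈ 2.452e-07 rad/s.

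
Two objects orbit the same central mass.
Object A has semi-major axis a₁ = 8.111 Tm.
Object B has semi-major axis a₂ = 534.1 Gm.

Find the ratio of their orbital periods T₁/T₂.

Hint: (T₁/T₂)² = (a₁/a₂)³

Convert to SI: a₁ = 8.111 Tm = 8.111e+12 m; a₂ = 534.1 Gm = 5.341e+11 m.
From Kepler's third law, (T₁/T₂)² = (a₁/a₂)³, so T₁/T₂ = (a₁/a₂)^(3/2).
a₁/a₂ = 8.111e+12 / 5.341e+11 = 15.1863.
T₁/T₂ = (15.1863)^(3/2) ≈ 59.18.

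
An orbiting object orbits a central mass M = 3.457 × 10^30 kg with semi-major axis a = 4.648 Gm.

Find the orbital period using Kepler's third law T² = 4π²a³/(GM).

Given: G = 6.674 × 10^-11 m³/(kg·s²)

Convert to SI: a = 4.648 Gm = 4.648e+09 m.
GM = G · M = 6.674e-11 · 3.457e+30 = 2.3072e+20 m³/s².
Kepler's third law: T = 2π √(a³ / GM).
Substituting a = 4.648e+09 m and GM = 2.3072e+20 m³/s²:
T = 2π √((4.648e+09)³ / 2.3072e+20) s
T ≈ 1.311e+05 s = 1.517 days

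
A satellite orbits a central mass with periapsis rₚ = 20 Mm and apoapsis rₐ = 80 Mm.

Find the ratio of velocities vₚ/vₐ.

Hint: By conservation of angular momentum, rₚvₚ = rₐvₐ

Convert to SI: rₚ = 20 Mm = 2e+07 m; rₐ = 80 Mm = 8e+07 m.
Conservation of angular momentum gives rₚvₚ = rₐvₐ, so vₚ/vₐ = rₐ/rₚ.
vₚ/vₐ = 8e+07 / 2e+07 ≈ 4.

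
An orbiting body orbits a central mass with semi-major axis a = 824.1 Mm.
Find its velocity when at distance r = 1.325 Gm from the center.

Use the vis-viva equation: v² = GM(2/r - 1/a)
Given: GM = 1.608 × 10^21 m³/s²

Convert to SI: a = 824.1 Mm = 8.241e+08 m; r = 1.325 Gm = 1.325e+09 m.
Vis-viva: v = √(GM · (2/r − 1/a)).
2/r − 1/a = 2/1.325e+09 − 1/8.241e+08 = 2.95989e-10 m⁻¹.
v = √(1.608e+21 · 2.95989e-10) m/s ≈ 6.899e+05 m/s = 689.9 km/s.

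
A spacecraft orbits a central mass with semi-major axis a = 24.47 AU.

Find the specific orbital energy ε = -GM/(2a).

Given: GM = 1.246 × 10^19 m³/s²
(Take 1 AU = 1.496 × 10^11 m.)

Convert to SI: a = 24.47 AU = 3.66071e+12 m.
ε = −GM / (2a).
ε = −1.246e+19 / (2 · 3.66071e+12) J/kg ≈ -1.702e+06 J/kg = -1.702 MJ/kg.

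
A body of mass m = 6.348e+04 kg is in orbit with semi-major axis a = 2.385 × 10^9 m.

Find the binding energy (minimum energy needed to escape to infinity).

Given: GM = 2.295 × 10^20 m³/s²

Total orbital energy is E = −GMm/(2a); binding energy is E_bind = −E = GMm/(2a).
E_bind = 2.295e+20 · 6.348e+04 / (2 · 2.385e+09) J ≈ 3.054e+15 J = 3.054 PJ.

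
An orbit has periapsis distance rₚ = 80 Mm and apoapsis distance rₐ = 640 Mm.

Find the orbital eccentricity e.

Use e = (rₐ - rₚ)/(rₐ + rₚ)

Convert to SI: rₚ = 80 Mm = 8e+07 m; rₐ = 640 Mm = 6.4e+08 m.
e = (rₐ − rₚ) / (rₐ + rₚ).
e = (6.4e+08 − 8e+07) / (6.4e+08 + 8e+07) = 5.6e+08 / 7.2e+08 ≈ 0.7778.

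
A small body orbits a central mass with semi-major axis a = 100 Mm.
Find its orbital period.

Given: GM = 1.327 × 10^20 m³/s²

Convert to SI: a = 100 Mm = 1e+08 m.
Kepler's third law: T = 2π √(a³ / GM).
Substituting a = 1e+08 m and GM = 1.327e+20 m³/s²:
T = 2π √((1e+08)³ / 1.327e+20) s
T ≈ 545.4 s = 9.091 minutes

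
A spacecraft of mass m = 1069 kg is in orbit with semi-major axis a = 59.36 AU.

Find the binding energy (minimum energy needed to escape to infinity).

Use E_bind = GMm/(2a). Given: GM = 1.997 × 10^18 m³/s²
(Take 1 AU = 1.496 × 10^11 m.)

Convert to SI: a = 59.36 AU = 8.88026e+12 m.
Total orbital energy is E = −GMm/(2a); binding energy is E_bind = −E = GMm/(2a).
E_bind = 1.997e+18 · 1069 / (2 · 8.88026e+12) J ≈ 1.202e+08 J = 120.2 MJ.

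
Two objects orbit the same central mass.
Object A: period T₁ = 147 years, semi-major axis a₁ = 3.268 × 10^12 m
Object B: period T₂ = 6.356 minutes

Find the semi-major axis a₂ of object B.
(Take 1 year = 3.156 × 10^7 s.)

Convert to SI: T₁ = 147 years = 4.63932e+09 s; T₂ = 6.356 minutes = 381.36 s.
Kepler's third law: (T₁/T₂)² = (a₁/a₂)³ ⇒ a₂ = a₁ · (T₂/T₁)^(2/3).
T₂/T₁ = 381.36 / 4.63932e+09 = 8.22017e-08.
a₂ = 3.268e+12 · (8.22017e-08)^(2/3) m ≈ 6.178e+07 m = 6.178 × 10^7 m.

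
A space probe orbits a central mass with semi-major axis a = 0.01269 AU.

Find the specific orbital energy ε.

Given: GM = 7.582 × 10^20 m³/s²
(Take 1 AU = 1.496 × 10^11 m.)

Convert to SI: a = 0.01269 AU = 1.89842e+09 m.
ε = −GM / (2a).
ε = −7.582e+20 / (2 · 1.89842e+09) J/kg ≈ -1.997e+11 J/kg = -199.7 GJ/kg.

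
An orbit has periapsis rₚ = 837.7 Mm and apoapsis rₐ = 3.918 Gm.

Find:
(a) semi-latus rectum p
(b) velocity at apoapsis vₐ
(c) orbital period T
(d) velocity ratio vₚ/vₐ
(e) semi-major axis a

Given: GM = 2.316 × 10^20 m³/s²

Convert to SI: rₚ = 837.7 Mm = 8.377e+08 m; rₐ = 3.918 Gm = 3.918e+09 m.
(a) From a = (rₚ + rₐ)/2 = 2.37785e+09 m and e = (rₐ − rₚ)/(rₐ + rₚ) = 0.647707, p = a(1 − e²) = 2.37785e+09 · (1 − (0.647707)²) ≈ 1.38e+09 m
(b) With a = (rₚ + rₐ)/2 = 2.37785e+09 m, vₐ = √(GM (2/rₐ − 1/a)) = √(2.316e+20 · (2/3.918e+09 − 1/2.37785e+09)) m/s ≈ 1.443e+05 m/s
(c) With a = (rₚ + rₐ)/2 = 2.37785e+09 m, T = 2π √(a³/GM) = 2π √((2.37785e+09)³/2.316e+20) s ≈ 4.787e+04 s
(d) Conservation of angular momentum (rₚvₚ = rₐvₐ) gives vₚ/vₐ = rₐ/rₚ = 3.918e+09/8.377e+08 ≈ 4.677
(e) a = (rₚ + rₐ)/2 = (8.377e+08 + 3.918e+09)/2 ≈ 2.378e+09 m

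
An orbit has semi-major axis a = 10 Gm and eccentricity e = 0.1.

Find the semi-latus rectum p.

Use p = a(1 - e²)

Convert to SI: a = 10 Gm = 1e+10 m.
p = a (1 − e²).
p = 1e+10 · (1 − (0.1)²) = 1e+10 · 0.99 ≈ 9.9e+09 m = 9.9 Gm.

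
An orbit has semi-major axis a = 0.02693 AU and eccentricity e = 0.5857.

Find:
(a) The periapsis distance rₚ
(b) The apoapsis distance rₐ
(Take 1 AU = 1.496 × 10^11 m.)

Convert to SI: a = 0.02693 AU = 4.02873e+09 m.
(a) rₚ = a(1 − e) = 4.02873e+09 · (1 − 0.5857) = 4.02873e+09 · 0.4143 ≈ 1.669e+09 m = 0.01116 AU.
(b) rₐ = a(1 + e) = 4.02873e+09 · (1 + 0.5857) = 4.02873e+09 · 1.5857 ≈ 6.388e+09 m = 0.0427 AU.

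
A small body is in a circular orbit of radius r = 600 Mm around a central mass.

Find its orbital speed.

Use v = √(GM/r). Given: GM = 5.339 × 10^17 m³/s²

Convert to SI: r = 600 Mm = 6e+08 m.
For a circular orbit, gravity supplies the centripetal force, so v = √(GM / r).
v = √(5.339e+17 / 6e+08) m/s ≈ 2.983e+04 m/s = 29.83 km/s.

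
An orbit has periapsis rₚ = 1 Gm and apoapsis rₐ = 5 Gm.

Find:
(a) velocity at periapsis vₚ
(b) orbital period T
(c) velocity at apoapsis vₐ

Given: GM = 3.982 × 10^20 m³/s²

Convert to SI: rₚ = 1 Gm = 1e+09 m; rₐ = 5 Gm = 5e+09 m.
(a) With a = (rₚ + rₐ)/2 = 3e+09 m, vₚ = √(GM (2/rₚ − 1/a)) = √(3.982e+20 · (2/1e+09 − 1/3e+09)) m/s ≈ 8.147e+05 m/s
(b) With a = (rₚ + rₐ)/2 = 3e+09 m, T = 2π √(a³/GM) = 2π √((3e+09)³/3.982e+20) s ≈ 5.174e+04 s
(c) With a = (rₚ + rₐ)/2 = 3e+09 m, vₐ = √(GM (2/rₐ − 1/a)) = √(3.982e+20 · (2/5e+09 − 1/3e+09)) m/s ≈ 1.629e+05 m/s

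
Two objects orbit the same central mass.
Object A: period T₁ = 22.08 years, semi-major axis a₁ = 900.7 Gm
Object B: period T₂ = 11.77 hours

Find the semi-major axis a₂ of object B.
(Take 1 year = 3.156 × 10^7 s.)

Convert to SI: T₁ = 22.08 years = 6.96845e+08 s; a₁ = 900.7 Gm = 9.007e+11 m; T₂ = 11.77 hours = 42372 s.
Kepler's third law: (T₁/T₂)² = (a₁/a₂)³ ⇒ a₂ = a₁ · (T₂/T₁)^(2/3).
T₂/T₁ = 42372 / 6.96845e+08 = 6.08055e-05.
a₂ = 9.007e+11 · (6.08055e-05)^(2/3) m ≈ 1.393e+09 m = 1.393 Gm.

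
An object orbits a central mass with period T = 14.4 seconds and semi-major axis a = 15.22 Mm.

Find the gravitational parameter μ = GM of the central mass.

Convert to SI: a = 15.22 Mm = 1.522e+07 m.
GM = 4π² · a³ / T².
GM = 4π² · (1.522e+07)³ / (14.4)² m³/s² ≈ 6.712e+20 m³/s² = 6.712 × 10^20 m³/s².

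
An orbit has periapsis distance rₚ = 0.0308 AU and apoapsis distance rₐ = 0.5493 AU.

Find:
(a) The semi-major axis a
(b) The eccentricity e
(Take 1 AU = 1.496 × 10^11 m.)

Convert to SI: rₚ = 0.0308 AU = 4.60768e+09 m; rₐ = 0.5493 AU = 8.21753e+10 m.
(a) a = (rₚ + rₐ) / 2 = (4.60768e+09 + 8.21753e+10) / 2 ≈ 4.339e+10 m = 0.29 AU.
(b) e = (rₐ − rₚ) / (rₐ + rₚ) = (8.21753e+10 − 4.60768e+09) / (8.21753e+10 + 4.60768e+09) ≈ 0.8938.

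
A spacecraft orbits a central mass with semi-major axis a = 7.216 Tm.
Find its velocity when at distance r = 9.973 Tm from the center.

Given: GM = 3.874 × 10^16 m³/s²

Convert to SI: a = 7.216 Tm = 7.216e+12 m; r = 9.973 Tm = 9.973e+12 m.
Vis-viva: v = √(GM · (2/r − 1/a)).
2/r − 1/a = 2/9.973e+12 − 1/7.216e+12 = 6.19605e-14 m⁻¹.
v = √(3.874e+16 · 6.19605e-14) m/s ≈ 48.99 m/s = 48.99 m/s.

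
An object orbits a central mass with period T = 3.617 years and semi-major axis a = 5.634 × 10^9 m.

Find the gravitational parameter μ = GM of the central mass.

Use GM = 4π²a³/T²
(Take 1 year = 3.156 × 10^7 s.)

Convert to SI: T = 3.617 years = 1.14153e+08 s.
GM = 4π² · a³ / T².
GM = 4π² · (5.634e+09)³ / (1.14153e+08)² m³/s² ≈ 5.418e+14 m³/s² = 5.418 × 10^14 m³/s².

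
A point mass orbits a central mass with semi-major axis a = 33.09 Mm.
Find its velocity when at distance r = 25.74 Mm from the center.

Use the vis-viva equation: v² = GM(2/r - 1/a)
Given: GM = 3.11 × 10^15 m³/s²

Convert to SI: a = 33.09 Mm = 3.309e+07 m; r = 25.74 Mm = 2.574e+07 m.
Vis-viva: v = √(GM · (2/r − 1/a)).
2/r − 1/a = 2/2.574e+07 − 1/3.309e+07 = 4.74795e-08 m⁻¹.
v = √(3.11e+15 · 4.74795e-08) m/s ≈ 1.215e+04 m/s = 12.15 km/s.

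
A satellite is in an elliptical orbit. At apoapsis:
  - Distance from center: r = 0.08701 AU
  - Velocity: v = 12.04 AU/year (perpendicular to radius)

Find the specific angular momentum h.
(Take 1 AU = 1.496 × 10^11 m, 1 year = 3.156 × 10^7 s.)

Convert to SI: r = 0.08701 AU = 1.30167e+10 m; v = 12.04 AU/year = 57071.7 m/s.
With v perpendicular to r, h = r · v.
h = 1.30167e+10 · 57071.7 m²/s ≈ 7.429e+14 m²/s.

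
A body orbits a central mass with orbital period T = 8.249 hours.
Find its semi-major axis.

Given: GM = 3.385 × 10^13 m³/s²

Convert to SI: T = 8.249 hours = 29696.4 s.
Invert Kepler's third law: a = (GM · T² / (4π²))^(1/3).
Substituting T = 29696.4 s and GM = 3.385e+13 m³/s²:
a = (3.385e+13 · (29696.4)² / (4π²))^(1/3) m
a ≈ 9.11e+06 m = 9.11 Mm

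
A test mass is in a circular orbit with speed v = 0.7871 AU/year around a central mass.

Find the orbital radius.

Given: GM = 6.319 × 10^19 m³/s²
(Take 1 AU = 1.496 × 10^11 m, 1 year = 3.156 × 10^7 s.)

Convert to SI: v = 0.7871 AU/year = 3730.99 m/s.
For a circular orbit, v² = GM / r, so r = GM / v².
r = 6.319e+19 / (3730.99)² m ≈ 4.539e+12 m = 30.34 AU.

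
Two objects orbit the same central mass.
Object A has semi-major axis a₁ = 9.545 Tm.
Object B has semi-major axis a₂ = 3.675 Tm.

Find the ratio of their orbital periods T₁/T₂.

Convert to SI: a₁ = 9.545 Tm = 9.545e+12 m; a₂ = 3.675 Tm = 3.675e+12 m.
From Kepler's third law, (T₁/T₂)² = (a₁/a₂)³, so T₁/T₂ = (a₁/a₂)^(3/2).
a₁/a₂ = 9.545e+12 / 3.675e+12 = 2.59728.
T₁/T₂ = (2.59728)^(3/2) ≈ 4.186.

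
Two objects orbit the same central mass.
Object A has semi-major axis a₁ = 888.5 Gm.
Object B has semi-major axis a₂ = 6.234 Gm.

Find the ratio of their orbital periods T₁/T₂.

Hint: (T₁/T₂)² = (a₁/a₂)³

Convert to SI: a₁ = 888.5 Gm = 8.885e+11 m; a₂ = 6.234 Gm = 6.234e+09 m.
From Kepler's third law, (T₁/T₂)² = (a₁/a₂)³, so T₁/T₂ = (a₁/a₂)^(3/2).
a₁/a₂ = 8.885e+11 / 6.234e+09 = 142.525.
T₁/T₂ = (142.525)^(3/2) ≈ 1702.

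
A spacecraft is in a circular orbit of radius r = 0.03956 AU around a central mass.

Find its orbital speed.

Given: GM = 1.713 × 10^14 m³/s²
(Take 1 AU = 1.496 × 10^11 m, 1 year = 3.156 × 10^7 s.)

Convert to SI: r = 0.03956 AU = 5.91818e+09 m.
For a circular orbit, gravity supplies the centripetal force, so v = √(GM / r).
v = √(1.713e+14 / 5.91818e+09) m/s ≈ 170.1 m/s = 0.03589 AU/year.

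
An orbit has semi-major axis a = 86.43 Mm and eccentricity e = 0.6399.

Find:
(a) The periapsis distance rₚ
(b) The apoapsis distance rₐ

Convert to SI: a = 86.43 Mm = 8.643e+07 m.
(a) rₚ = a(1 − e) = 8.643e+07 · (1 − 0.6399) = 8.643e+07 · 0.3601 ≈ 3.112e+07 m = 31.12 Mm.
(b) rₐ = a(1 + e) = 8.643e+07 · (1 + 0.6399) = 8.643e+07 · 1.6399 ≈ 1.417e+08 m = 141.7 Mm.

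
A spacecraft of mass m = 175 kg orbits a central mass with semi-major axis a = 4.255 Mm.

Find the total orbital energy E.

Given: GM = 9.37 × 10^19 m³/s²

Convert to SI: a = 4.255 Mm = 4.255e+06 m.
E = −GMm / (2a).
E = −9.37e+19 · 175 / (2 · 4.255e+06) J ≈ -1.927e+15 J = -1.927 PJ.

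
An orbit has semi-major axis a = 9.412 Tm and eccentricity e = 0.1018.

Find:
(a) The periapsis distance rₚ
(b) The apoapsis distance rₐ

Convert to SI: a = 9.412 Tm = 9.412e+12 m.
(a) rₚ = a(1 − e) = 9.412e+12 · (1 − 0.1018) = 9.412e+12 · 0.8982 ≈ 8.454e+12 m = 8.454 Tm.
(b) rₐ = a(1 + e) = 9.412e+12 · (1 + 0.1018) = 9.412e+12 · 1.1018 ≈ 1.037e+13 m = 10.37 Tm.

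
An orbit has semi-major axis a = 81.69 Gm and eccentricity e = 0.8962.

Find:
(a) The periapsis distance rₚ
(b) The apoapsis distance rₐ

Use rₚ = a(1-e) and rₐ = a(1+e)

Convert to SI: a = 81.69 Gm = 8.169e+10 m.
(a) rₚ = a(1 − e) = 8.169e+10 · (1 − 0.8962) = 8.169e+10 · 0.1038 ≈ 8.479e+09 m = 8.479 Gm.
(b) rₐ = a(1 + e) = 8.169e+10 · (1 + 0.8962) = 8.169e+10 · 1.8962 ≈ 1.549e+11 m = 154.9 Gm.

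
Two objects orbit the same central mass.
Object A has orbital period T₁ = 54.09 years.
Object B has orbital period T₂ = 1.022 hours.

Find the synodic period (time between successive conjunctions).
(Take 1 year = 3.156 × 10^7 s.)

Convert to SI: T₁ = 54.09 years = 1.70708e+09 s; T₂ = 1.022 hours = 3679.2 s.
T_syn = |T₁ · T₂ / (T₁ − T₂)|.
T_syn = |1.70708e+09 · 3679.2 / (1.70708e+09 − 3679.2)| s ≈ 3679 s = 1.022 hours.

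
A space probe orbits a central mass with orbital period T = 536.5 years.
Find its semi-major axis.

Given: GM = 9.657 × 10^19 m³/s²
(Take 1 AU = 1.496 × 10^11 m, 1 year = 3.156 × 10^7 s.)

Convert to SI: T = 536.5 years = 1.69319e+10 s.
Invert Kepler's third law: a = (GM · T² / (4π²))^(1/3).
Substituting T = 1.69319e+10 s and GM = 9.657e+19 m³/s²:
a = (9.657e+19 · (1.69319e+10)² / (4π²))^(1/3) m
a ≈ 8.884e+12 m = 59.39 AU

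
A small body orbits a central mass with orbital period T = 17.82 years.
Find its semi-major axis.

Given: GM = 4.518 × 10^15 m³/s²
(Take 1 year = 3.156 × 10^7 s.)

Convert to SI: T = 17.82 years = 5.62399e+08 s.
Invert Kepler's third law: a = (GM · T² / (4π²))^(1/3).
Substituting T = 5.62399e+08 s and GM = 4.518e+15 m³/s²:
a = (4.518e+15 · (5.62399e+08)² / (4π²))^(1/3) m
a ≈ 3.308e+10 m = 3.308 × 10^10 m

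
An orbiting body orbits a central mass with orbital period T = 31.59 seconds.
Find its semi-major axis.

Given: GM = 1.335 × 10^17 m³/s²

Invert Kepler's third law: a = (GM · T² / (4π²))^(1/3).
Substituting T = 31.59 s and GM = 1.335e+17 m³/s²:
a = (1.335e+17 · (31.59)² / (4π²))^(1/3) m
a ≈ 1.5e+06 m = 1.5 Mm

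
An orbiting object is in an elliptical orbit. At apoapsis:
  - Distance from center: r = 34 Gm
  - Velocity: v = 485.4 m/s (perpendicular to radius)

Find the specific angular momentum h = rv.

Convert to SI: r = 34 Gm = 3.4e+10 m.
With v perpendicular to r, h = r · v.
h = 3.4e+10 · 485.4 m²/s ≈ 1.65e+13 m²/s.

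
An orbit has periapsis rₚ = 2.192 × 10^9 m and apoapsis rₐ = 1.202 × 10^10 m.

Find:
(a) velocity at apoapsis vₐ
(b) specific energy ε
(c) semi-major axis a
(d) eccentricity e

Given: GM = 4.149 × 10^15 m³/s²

(a) With a = (rₚ + rₐ)/2 = 7.106e+09 m, vₐ = √(GM (2/rₐ − 1/a)) = √(4.149e+15 · (2/1.202e+10 − 1/7.106e+09)) m/s ≈ 326.3 m/s
(b) With a = (rₚ + rₐ)/2 = 7.106e+09 m, ε = −GM/(2a) = −4.149e+15/(2 · 7.106e+09) J/kg ≈ -2.919e+05 J/kg
(c) a = (rₚ + rₐ)/2 = (2.192e+09 + 1.202e+10)/2 ≈ 7.106e+09 m
(d) e = (rₐ − rₚ)/(rₐ + rₚ) = (1.202e+10 − 2.192e+09)/(1.202e+10 + 2.192e+09) ≈ 0.6915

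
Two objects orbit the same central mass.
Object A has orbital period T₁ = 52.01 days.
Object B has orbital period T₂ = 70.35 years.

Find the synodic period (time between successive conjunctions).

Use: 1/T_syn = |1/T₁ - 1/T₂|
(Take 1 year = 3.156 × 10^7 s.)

Convert to SI: T₁ = 52.01 days = 4.49366e+06 s; T₂ = 70.35 years = 2.22025e+09 s.
T_syn = |T₁ · T₂ / (T₁ − T₂)|.
T_syn = |4.49366e+06 · 2.22025e+09 / (4.49366e+06 − 2.22025e+09)| s ≈ 4.503e+06 s = 52.12 days.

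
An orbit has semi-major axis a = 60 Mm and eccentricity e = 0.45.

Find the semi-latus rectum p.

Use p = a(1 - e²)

Convert to SI: a = 60 Mm = 6e+07 m.
p = a (1 − e²).
p = 6e+07 · (1 − (0.45)²) = 6e+07 · 0.7975 ≈ 4.785e+07 m = 47.85 Mm.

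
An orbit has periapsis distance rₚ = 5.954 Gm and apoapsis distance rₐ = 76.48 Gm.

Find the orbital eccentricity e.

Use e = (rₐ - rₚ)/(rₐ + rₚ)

Convert to SI: rₚ = 5.954 Gm = 5.954e+09 m; rₐ = 76.48 Gm = 7.648e+10 m.
e = (rₐ − rₚ) / (rₐ + rₚ).
e = (7.648e+10 − 5.954e+09) / (7.648e+10 + 5.954e+09) = 7.0526e+10 / 8.2434e+10 ≈ 0.8555.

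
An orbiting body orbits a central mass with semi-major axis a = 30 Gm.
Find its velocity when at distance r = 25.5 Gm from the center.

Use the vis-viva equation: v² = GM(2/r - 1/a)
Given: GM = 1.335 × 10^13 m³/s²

Convert to SI: a = 30 Gm = 3e+10 m; r = 25.5 Gm = 2.55e+10 m.
Vis-viva: v = √(GM · (2/r − 1/a)).
2/r − 1/a = 2/2.55e+10 − 1/3e+10 = 4.5098e-11 m⁻¹.
v = √(1.335e+13 · 4.5098e-11) m/s ≈ 24.54 m/s = 24.54 m/s.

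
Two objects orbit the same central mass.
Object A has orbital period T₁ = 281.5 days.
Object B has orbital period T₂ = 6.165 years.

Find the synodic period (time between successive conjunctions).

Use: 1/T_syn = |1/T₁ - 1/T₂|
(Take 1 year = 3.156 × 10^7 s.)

Convert to SI: T₁ = 281.5 days = 2.43216e+07 s; T₂ = 6.165 years = 1.94567e+08 s.
T_syn = |T₁ · T₂ / (T₁ − T₂)|.
T_syn = |2.43216e+07 · 1.94567e+08 / (2.43216e+07 − 1.94567e+08)| s ≈ 2.78e+07 s = 321.7 days.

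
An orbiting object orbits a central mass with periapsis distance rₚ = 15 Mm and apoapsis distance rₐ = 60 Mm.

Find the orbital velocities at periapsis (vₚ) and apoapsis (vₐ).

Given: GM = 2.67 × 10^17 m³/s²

Convert to SI: rₚ = 15 Mm = 1.5e+07 m; rₐ = 60 Mm = 6e+07 m.
Use the vis-viva equation v² = GM(2/r − 1/a) with a = (rₚ + rₐ)/2 = (1.5e+07 + 6e+07)/2 = 3.75e+07 m.
vₚ = √(GM · (2/rₚ − 1/a)) = √(2.67e+17 · (2/1.5e+07 − 1/3.75e+07)) m/s ≈ 1.688e+05 m/s = 168.8 km/s.
vₐ = √(GM · (2/rₐ − 1/a)) = √(2.67e+17 · (2/6e+07 − 1/3.75e+07)) m/s ≈ 4.219e+04 m/s = 42.19 km/s.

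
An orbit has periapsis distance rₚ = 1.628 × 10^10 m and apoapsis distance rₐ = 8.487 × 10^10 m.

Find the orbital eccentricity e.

e = (rₐ − rₚ) / (rₐ + rₚ).
e = (8.487e+10 − 1.628e+10) / (8.487e+10 + 1.628e+10) = 6.859e+10 / 1.0115e+11 ≈ 0.6781.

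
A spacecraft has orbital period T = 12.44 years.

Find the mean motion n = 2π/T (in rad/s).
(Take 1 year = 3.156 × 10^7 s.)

Convert to SI: T = 12.44 years = 3.92606e+08 s.
n = 2π / T.
n = 2π / 3.92606e+08 s ≈ 1.6e-08 rad/s.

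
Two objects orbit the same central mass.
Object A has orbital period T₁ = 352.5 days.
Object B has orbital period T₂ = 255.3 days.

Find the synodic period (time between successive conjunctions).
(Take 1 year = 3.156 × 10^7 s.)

Convert to SI: T₁ = 352.5 days = 3.0456e+07 s; T₂ = 255.3 days = 2.20579e+07 s.
T_syn = |T₁ · T₂ / (T₁ − T₂)|.
T_syn = |3.0456e+07 · 2.20579e+07 / (3.0456e+07 − 2.20579e+07)| s ≈ 7.999e+07 s = 2.535 years.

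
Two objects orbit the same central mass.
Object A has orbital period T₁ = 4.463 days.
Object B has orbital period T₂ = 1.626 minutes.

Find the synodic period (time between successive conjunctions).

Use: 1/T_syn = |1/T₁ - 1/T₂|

Convert to SI: T₁ = 4.463 days = 385603 s; T₂ = 1.626 minutes = 97.56 s.
T_syn = |T₁ · T₂ / (T₁ − T₂)|.
T_syn = |385603 · 97.56 / (385603 − 97.56)| s ≈ 97.58 s = 1.626 minutes.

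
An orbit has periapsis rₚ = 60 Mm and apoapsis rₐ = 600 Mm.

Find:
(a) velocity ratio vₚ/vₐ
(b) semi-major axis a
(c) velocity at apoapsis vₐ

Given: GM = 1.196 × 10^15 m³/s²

Convert to SI: rₚ = 60 Mm = 6e+07 m; rₐ = 600 Mm = 6e+08 m.
(a) Conservation of angular momentum (rₚvₚ = rₐvₐ) gives vₚ/vₐ = rₐ/rₚ = 6e+08/6e+07 ≈ 10
(b) a = (rₚ + rₐ)/2 = (6e+07 + 6e+08)/2 ≈ 3.3e+08 m
(c) With a = (rₚ + rₐ)/2 = 3.3e+08 m, vₐ = √(GM (2/rₐ − 1/a)) = √(1.196e+15 · (2/6e+08 − 1/3.3e+08)) m/s ≈ 602 m/s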